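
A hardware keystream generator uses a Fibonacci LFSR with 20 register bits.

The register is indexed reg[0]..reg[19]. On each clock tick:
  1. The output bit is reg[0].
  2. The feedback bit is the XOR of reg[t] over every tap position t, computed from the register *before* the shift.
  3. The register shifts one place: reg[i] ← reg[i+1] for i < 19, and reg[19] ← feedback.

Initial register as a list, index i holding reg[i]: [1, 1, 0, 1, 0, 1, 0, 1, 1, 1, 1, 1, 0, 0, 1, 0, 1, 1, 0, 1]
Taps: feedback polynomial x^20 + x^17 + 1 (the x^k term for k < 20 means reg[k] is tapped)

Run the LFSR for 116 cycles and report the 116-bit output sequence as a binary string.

11010101111100101101011110101010011000010101000010110000000101111111010110110111100011101000101000111111000010011001

k : reg_k → out_k, fb_k
0: 11010101111100101101 → 1, fb=0
1: 10101011111001011010 → 1, fb=1
2: 01010111110010110101 → 0, fb=1
3: 10101111100101101011 → 1, fb=1
4: 01011111001011010111 → 0, fb=1
5: 10111110010110101111 → 1, fb=0
6: 01111100101101011110 → 0, fb=1
7: 11111001011010111101 → 1, fb=0
8: 11110010110101111010 → 1, fb=1
9: 11100101101011110101 → 1, fb=0
10: 11001011010111101010 → 1, fb=1
11: 10010110101111010101 → 1, fb=0
12: 00101101011110101010 → 0, fb=0
13: 01011010111101010100 → 0, fb=1
14: 10110101111010101001 → 1, fb=1
15: 01101011110101010011 → 0, fb=0
16: 11010111101010100110 → 1, fb=0
17: 10101111010101001100 → 1, fb=0
18: 01011110101010011000 → 0, fb=0
19: 10111101010100110000 → 1, fb=1
20: 01111010101001100001 → 0, fb=0
21: 11110101010011000010 → 1, fb=1
22: 11101010100110000101 → 1, fb=0
23: 11010101001100001010 → 1, fb=1
24: 10101010011000010101 → 1, fb=0
25: 01010100110000101010 → 0, fb=0
26: 10101001100001010100 → 1, fb=0
27: 01010011000010101000 → 0, fb=0
28: 10100110000101010000 → 1, fb=1
29: 01001100001010100001 → 0, fb=0
30: 10011000010101000010 → 1, fb=1
31: 00110000101010000101 → 0, fb=1
32: 01100001010100001011 → 0, fb=0
33: 11000010101000010110 → 1, fb=0
34: 10000101010000101100 → 1, fb=0
35: 00001010100001011000 → 0, fb=0
36: 00010101000010110000 → 0, fb=0
37: 00101010000101100000 → 0, fb=0
38: 01010100001011000000 → 0, fb=0
39: 10101000010110000000 → 1, fb=1
40: 01010000101100000001 → 0, fb=0
41: 10100001011000000010 → 1, fb=1
42: 01000010110000000101 → 0, fb=1
43: 10000101100000001011 → 1, fb=1
44: 00001011000000010111 → 0, fb=1
45: 00010110000000101111 → 0, fb=1
46: 00101100000001011111 → 0, fb=1
47: 01011000000010111111 → 0, fb=1
48: 10110000000101111111 → 1, fb=0
49: 01100000001011111110 → 0, fb=1
50: 11000000010111111101 → 1, fb=0
51: 10000000101111111010 → 1, fb=1
52: 00000001011111110101 → 0, fb=1
53: 00000010111111101011 → 0, fb=0
54: 00000101111111010110 → 0, fb=1
55: 00001011111110101101 → 0, fb=1
56: 00010111111101011011 → 0, fb=0
57: 00101111111010110110 → 0, fb=1
58: 01011111110101101101 → 0, fb=1
59: 10111111101011011011 → 1, fb=1
60: 01111111010110110111 → 0, fb=1
61: 11111110101101101111 → 1, fb=0
62: 11111101011011011110 → 1, fb=0
63: 11111010110110111100 → 1, fb=0
64: 11110101101101111000 → 1, fb=1
65: 11101011011011110001 → 1, fb=1
66: 11010110110111100011 → 1, fb=1
67: 10101101101111000111 → 1, fb=0
68: 01011011011110001110 → 0, fb=1
69: 10110110111100011101 → 1, fb=0
70: 01101101111000111010 → 0, fb=0
71: 11011011110001110100 → 1, fb=0
72: 10110111100011101000 → 1, fb=1
73: 01101111000111010001 → 0, fb=0
74: 11011110001110100010 → 1, fb=1
75: 10111100011101000101 → 1, fb=0
76: 01111000111010001010 → 0, fb=0
77: 11110001110100010100 → 1, fb=0
78: 11100011101000101000 → 1, fb=1
79: 11000111010001010001 → 1, fb=1
80: 10001110100010100011 → 1, fb=1
81: 00011101000101000111 → 0, fb=1
82: 00111010001010001111 → 0, fb=1
83: 01110100010100011111 → 0, fb=1
84: 11101000101000111111 → 1, fb=0
85: 11010001010001111110 → 1, fb=0
86: 10100010100011111100 → 1, fb=0
87: 01000101000111111000 → 0, fb=0
88: 10001010001111110000 → 1, fb=1
89: 00010100011111100001 → 0, fb=0
90: 00101000111111000010 → 0, fb=0
91: 01010001111110000100 → 0, fb=1
92: 10100011111100001001 → 1, fb=1
93: 01000111111000010011 → 0, fb=0
94: 10001111110000100110 → 1, fb=0
95: 00011111100001001100 → 0, fb=1
96: 00111111000010011001 → 0, fb=0
97: 01111110000100110010 → 0, fb=0
98: 11111100001001100100 → 1, fb=0
99: 11111000010011001000 → 1, fb=1
100: 11110000100110010001 → 1, fb=1
101: 11100001001100100011 → 1, fb=1
102: 11000010011001000111 → 1, fb=0
103: 10000100110010001110 → 1, fb=0
104: 00001001100100011100 → 0, fb=1
105: 00010011001000111001 → 0, fb=0
106: 00100110010001110010 → 0, fb=0
107: 01001100100011100100 → 0, fb=1
108: 10011001000111001001 → 1, fb=1
109: 00110010001110010011 → 0, fb=0
110: 01100100011100100110 → 0, fb=1
111: 11001000111001001101 → 1, fb=0
112: 10010001110010011010 → 1, fb=1
113: 00100011100100110101 → 0, fb=1
114: 01000111001001101011 → 0, fb=0
115: 10001110010011010110 → 1, fb=0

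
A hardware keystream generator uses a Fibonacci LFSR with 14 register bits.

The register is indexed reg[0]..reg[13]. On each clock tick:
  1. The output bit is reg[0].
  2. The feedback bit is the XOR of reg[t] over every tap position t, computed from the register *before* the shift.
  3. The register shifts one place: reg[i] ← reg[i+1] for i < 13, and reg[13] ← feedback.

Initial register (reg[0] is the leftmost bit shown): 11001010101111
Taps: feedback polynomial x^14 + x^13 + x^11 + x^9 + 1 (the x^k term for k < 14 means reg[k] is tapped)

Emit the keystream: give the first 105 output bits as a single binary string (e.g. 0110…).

tick  register→output (feedback)
  0  11001010101111→1 (1)
  1  10010101011111→1 (0)
  2  00101010111110→0 (0)
  3  01010101111100→0 (0)
  4  10101011111000→1 (0)
  5  01010111110000→0 (1)
  6  10101111100001→1 (0)
  7  01011111000010→0 (0)
  8  10111110000100→1 (0)
  9  01111100001000→0 (0)
 10  11111000010000→1 (0)
 11  11110000100000→1 (1)
 12  11100001000001→1 (0)
 13  11000010000010→1 (1)
 14  10000100000101→1 (1)
 15  00001000001011→0 (1)
 16  00010000010111→0 (1)
 17  00100000101111→0 (0)
 18  01000001011110→0 (0)
 19  10000010111100→1 (1)
 20  00000101111001→0 (0)
 21  00001011110010→0 (1)
 22  00010111100101→0 (0)
 23  00101111001010→0 (0)
 24  01011110010100→0 (0)
 25  10111100101000→1 (1)
 26  01111001010001→0 (0)
 27  11110010100010→1 (1)
 28  11100101000101→1 (1)
 29  11001010001011→1 (0)
 30  10010100010110→1 (1)
 31  00101000101101→0 (0)
 32  01010001011010→0 (1)
 33  10100010110101→1 (0)
 34  01000101101010→0 (0)
 35  10001011010100→1 (1)
 36  00010110101001→0 (1)
 37  00101101010011→0 (0)
 38  01011010100110→0 (1)
 39  10110101001101→1 (1)
 40  01101010011011→0 (0)
 41  11010100110110→1 (1)
 42  10101001101101→1 (1)
 43  01010011011011→0 (0)
 44  10100110110110→1 (1)
 45  01001101101101→0 (0)
 46  10011011011010→1 (0)
 47  00110110110100→0 (0)
 48  01101101101000→0 (0)
 49  11011011010000→1 (0)
 50  10110110100000→1 (1)
 51  01101101000001→0 (1)
 52  11011010000011→1 (0)
 53  10110100000110→1 (0)
 54  01101000001100→0 (1)
 55  11010000011001→1 (1)
 56  10100000110011→1 (1)
 57  01000001100111→0 (0)
 58  10000011001110→1 (0)
 59  00000110011100→0 (0)
 60  00001100111000→0 (1)
 61  00011001110001→0 (0)
 62  00110011100010→0 (0)
 63  01100111000100→0 (1)
 64  11001110001001→1 (0)
 65  10011100010010→1 (0)
 66  00111000100100→0 (1)
 67  01110001001001→0 (1)
 68  11100010010011→1 (1)
 69  11000100100111→1 (1)
 70  10001001001111→1 (1)
 71  00010010011111→0 (1)
 72  00100100111111→0 (1)
 73  01001001111111→0 (1)
 74  10010011111111→1 (0)
 75  00100111111110→0 (0)
 76  01001111111100→0 (0)
 77  10011111111000→1 (0)
 78  00111111110000→0 (1)
 79  01111111100001→0 (1)
 80  11111111000011→1 (0)
 81  11111110000110→1 (0)
 82  11111100001100→1 (0)
 83  11111000011000→1 (0)
 84  11110000110000→1 (0)
 85  11100001100000→1 (1)
 86  11000011000001→1 (0)
 87  10000110000010→1 (1)
 88  00001100000101→0 (0)
 89  00011000001010→0 (0)
 90  00110000010100→0 (0)
 91  01100000101000→0 (0)
 92  11000001010000→1 (0)
 93  10000010100000→1 (1)
 94  00000101000001→0 (1)
 95  00001010000011→0 (1)
 96  00010100000111→0 (0)
 97  00101000001110→0 (1)
 98  01010000011101→0 (1)
 99  10100000111011→1 (1)
100  01000001110111→0 (1)
101  10000011101111→1 (1)
102  00000111011111→0 (1)
103  00001110111111→0 (1)
104  00011101111111→0 (1)

110010101011111000010000010111100101000101101010011011011010000011001110001001001111111100001100000101000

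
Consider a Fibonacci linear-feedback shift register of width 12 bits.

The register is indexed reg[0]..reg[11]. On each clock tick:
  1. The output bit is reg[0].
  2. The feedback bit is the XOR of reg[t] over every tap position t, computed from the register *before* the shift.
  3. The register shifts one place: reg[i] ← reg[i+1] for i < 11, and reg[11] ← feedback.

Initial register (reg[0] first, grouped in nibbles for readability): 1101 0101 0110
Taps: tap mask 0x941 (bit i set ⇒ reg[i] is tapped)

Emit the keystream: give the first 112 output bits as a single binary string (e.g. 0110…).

tick  register→output (feedback)
  0  110101010110→1 (1)
  1  101010101101→1 (0)
  2  010101011010→0 (1)
  3  101010110101→1 (1)
  4  010101101011→0 (1)
  5  101011010111→1 (0)
  6  010110101110→0 (0)
  7  101101011100→1 (0)
  8  011010111000→0 (0)
  9  110101110000→1 (0)
 10  101011100000→1 (0)
 11  010111000000→0 (0)
 12  101110000000→1 (1)
 13  011100000001→0 (1)
 14  111000000011→1 (0)
 15  110000000110→1 (1)
 16  100000001101→1 (1)
 17  000000011011→0 (0)
 18  000000110110→0 (1)
 19  000001101101→0 (1)
 20  000011011011→0 (0)
 21  000110110110→0 (1)
 22  001101101101→0 (1)
 23  011011011011→0 (0)
 24  110110110110→1 (0)
 25  101101101100→1 (1)
 26  011011011001→0 (0)
 27  110110110010→1 (0)
 28  101101100100→1 (0)
 29  011011001000→0 (1)
 30  110110010001→1 (0)
 31  101100100010→1 (0)
 32  011001000100→0 (0)
 33  110010001000→1 (0)
 34  100100010000→1 (1)
 35  001000100001→0 (0)
 36  010001000010→0 (0)
 37  100010000100→1 (1)
 38  000100001001→0 (0)
 39  001000010010→0 (0)
 40  010000100100→0 (1)
 41  100001001001→1 (1)
 42  000010010011→0 (1)
 43  000100100111→0 (0)
 44  001001001110→0 (1)
 45  010010011101→0 (0)
 46  100100111010→1 (1)
 47  001001110101→0 (0)
 48  010011101010→0 (0)
 49  100111010100→1 (1)
 50  001110101001→0 (1)
 51  011101010011→0 (1)
 52  111010100111→1 (1)
 53  110101001111→1 (1)
 54  101010011111→1 (1)
 55  010100111111→0 (1)
 56  101001111111→1 (0)
 57  010011111110→0 (0)
 58  100111111100→1 (1)
 59  001111111001→0 (1)
 60  011111110011→0 (0)
 61  111111100110→1 (0)
 62  111111001100→1 (0)
 63  111110011000→1 (0)
 64  111100110000→1 (0)
 65  111001100000→1 (0)
 66  110011000000→1 (1)
 67  100110000001→1 (0)
 68  001100000010→0 (0)
 69  011000000100→0 (0)
 70  110000001000→1 (0)
 71  100000010000→1 (1)
 72  000000100001→0 (0)
 73  000001000010→0 (0)
 74  000010000100→0 (0)
 75  000100001000→0 (1)
 76  001000010001→0 (1)
 77  010000100011→0 (0)
 78  100001000110→1 (1)
 79  000010001101→0 (0)
 80  000100011010→0 (1)
 81  001000110101→0 (0)
 82  010001101010→0 (0)
 83  100011010100→1 (1)
 84  000110101001→0 (1)
 85  001101010011→0 (1)
 86  011010100111→0 (0)
 87  110101001110→1 (0)
 88  101010011100→1 (0)
 89  010100111000→0 (0)
 90  101001110000→1 (0)
 91  010011100000→0 (1)
 92  100111000001→1 (0)
 93  001110000010→0 (0)
 94  011100000100→0 (0)
 95  111000001000→1 (0)
 96  110000010000→1 (1)
 97  100000100001→1 (1)
 98  000001000011→0 (1)
 99  000010000111→0 (1)
100  000100001111→0 (0)
101  001000011110→0 (1)
102  010000111101→0 (1)
103  100001111011→1 (0)
104  000011110110→0 (1)
105  000111101101→0 (1)
106  001111011011→0 (0)
107  011110110110→0 (1)
108  111101101101→1 (0)
109  111011011010→1 (0)
110  110110110100→1 (0)
111  101101101000→1 (1)

1101010101101011100000001101101101100100010000100100111010100111111100110000001000010001101010011100000100001111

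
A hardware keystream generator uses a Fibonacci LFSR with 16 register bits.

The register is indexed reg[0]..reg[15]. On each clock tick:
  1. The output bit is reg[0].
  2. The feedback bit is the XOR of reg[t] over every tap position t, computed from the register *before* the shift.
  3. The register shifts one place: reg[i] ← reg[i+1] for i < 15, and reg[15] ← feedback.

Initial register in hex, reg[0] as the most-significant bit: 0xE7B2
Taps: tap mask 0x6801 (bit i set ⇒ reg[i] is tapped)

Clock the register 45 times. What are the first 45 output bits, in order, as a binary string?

tick  register→output (feedback)
  0  1110011110110010→1 (1)
  1  1100111101100101→1 (0)
  2  1001111011001010→1 (0)
  3  0011110110010100→0 (0)
  4  0111101100101000→0 (0)
  5  1111011001010000→1 (0)
  6  1110110010100000→1 (1)
  7  1101100101000001→1 (1)
  8  1011001010000011→1 (0)
  9  0110010100000110→0 (0)
 10  1100101000001100→1 (0)
 11  1001010000011000→1 (0)
 12  0010100000110000→0 (1)
 13  0101000001100001→0 (0)
 14  1010000011000010→1 (0)
 15  0100000110000100→0 (1)
 16  1000001100001001→1 (1)
 17  0000011000010011→0 (0)
 18  0000110000100110→0 (0)
 19  0001100001001100→0 (1)
 20  0011000010011001→0 (1)
 21  0110000100110011→0 (0)
 22  1100001001100110→1 (1)
 23  1000010011001101→1 (0)
 24  0000100110011010→0 (0)
 25  0001001100110100→0 (0)
 26  0010011001101000→0 (0)
 27  0100110011010000→0 (1)
 28  1001100110100001→1 (1)
 29  0011001101000011→0 (1)
 30  0110011010000111→0 (0)
 31  1100110100001110→1 (1)
 32  1001101000011101→1 (1)
 33  0011010000111011→0 (0)
 34  0110100001110110→0 (1)
 35  1101000011101101→1 (0)
 36  1010000111011010→1 (1)
 37  0100001110110101→0 (0)
 38  1000011101101010→1 (0)
 39  0000111011010100→0 (0)
 40  0001110110101000→0 (0)
 41  0011101101010000→0 (1)
 42  0111011010100001→0 (0)
 43  1110110101000010→1 (0)
 44  1101101010000100→1 (0)

111001111011001010000011000010011001101000011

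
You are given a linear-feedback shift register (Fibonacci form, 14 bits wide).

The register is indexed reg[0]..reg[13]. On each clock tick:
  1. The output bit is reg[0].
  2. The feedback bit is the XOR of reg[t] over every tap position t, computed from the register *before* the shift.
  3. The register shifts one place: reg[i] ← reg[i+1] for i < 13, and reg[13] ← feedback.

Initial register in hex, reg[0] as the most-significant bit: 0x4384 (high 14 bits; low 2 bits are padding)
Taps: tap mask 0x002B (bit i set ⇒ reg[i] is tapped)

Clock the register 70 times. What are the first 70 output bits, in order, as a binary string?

k : reg_k → out_k, fb_k
0: 01000011100001 → 0, fb=1
1: 10000111000011 → 1, fb=0
2: 00001110000110 → 0, fb=1
3: 00011100001101 → 0, fb=0
4: 00111000011010 → 0, fb=1
5: 01110000110101 → 0, fb=0
6: 11100001101010 → 1, fb=0
7: 11000011010100 → 1, fb=0
8: 10000110101000 → 1, fb=0
9: 00001101010000 → 0, fb=1
10: 00011010100001 → 0, fb=1
11: 00110101000011 → 0, fb=0
12: 01101010000110 → 0, fb=1
13: 11010100001101 → 1, fb=0
14: 10101000011010 → 1, fb=1
15: 01010000110101 → 0, fb=0
16: 10100001101010 → 1, fb=1
17: 01000011010101 → 0, fb=1
18: 10000110101011 → 1, fb=0
19: 00001101010110 → 0, fb=1
20: 00011010101101 → 0, fb=1
21: 00110101011011 → 0, fb=0
22: 01101010110110 → 0, fb=1
23: 11010101101101 → 1, fb=0
24: 10101011011010 → 1, fb=1
25: 01010110110101 → 0, fb=1
26: 10101101101011 → 1, fb=0
27: 01011011010110 → 0, fb=0
28: 10110110101100 → 1, fb=1
29: 01101101011001 → 0, fb=0
30: 11011010110010 → 1, fb=1
31: 10110101100101 → 1, fb=1
32: 01101011001011 → 0, fb=1
33: 11010110010111 → 1, fb=0
34: 10101100101110 → 1, fb=0
35: 01011001011100 → 0, fb=0
36: 10110010111000 → 1, fb=0
37: 01100101110000 → 0, fb=0
38: 11001011100000 → 1, fb=0
39: 10010111000000 → 1, fb=1
40: 00101110000001 → 0, fb=1
41: 01011100000011 → 0, fb=1
42: 10111000000111 → 1, fb=0
43: 01110000001110 → 0, fb=0
44: 11100000011100 → 1, fb=0
45: 11000000111000 → 1, fb=0
46: 10000001110000 → 1, fb=1
47: 00000011100001 → 0, fb=0
48: 00000111000010 → 0, fb=1
49: 00001110000101 → 0, fb=1
50: 00011100001011 → 0, fb=0
51: 00111000010110 → 0, fb=1
52: 01110000101101 → 0, fb=0
53: 11100001011010 → 1, fb=0
54: 11000010110100 → 1, fb=0
55: 10000101101000 → 1, fb=0
56: 00001011010000 → 0, fb=0
57: 00010110100000 → 0, fb=0
58: 00101101000000 → 0, fb=1
59: 01011010000001 → 0, fb=0
60: 10110100000010 → 1, fb=1
61: 01101000000101 → 0, fb=1
62: 11010000001011 → 1, fb=1
63: 10100000010111 → 1, fb=1
64: 01000000101111 → 0, fb=1
65: 10000001011111 → 1, fb=1
66: 00000010111111 → 0, fb=0
67: 00000101111110 → 0, fb=1
68: 00001011111101 → 0, fb=0
69: 00010111111010 → 0, fb=0

0100001110000110101000011010101101101011001011100000011100001011010000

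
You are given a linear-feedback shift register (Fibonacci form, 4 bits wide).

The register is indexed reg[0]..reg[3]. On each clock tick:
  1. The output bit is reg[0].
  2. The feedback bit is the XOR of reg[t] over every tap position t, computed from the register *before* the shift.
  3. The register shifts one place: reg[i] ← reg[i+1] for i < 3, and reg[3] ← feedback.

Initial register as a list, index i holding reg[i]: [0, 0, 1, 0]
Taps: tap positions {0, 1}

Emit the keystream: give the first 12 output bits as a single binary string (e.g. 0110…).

step | reg (before) | out | fb
   0 | 0010 | 0 | 0
   1 | 0100 | 0 | 1
   2 | 1001 | 1 | 1
   3 | 0011 | 0 | 0
   4 | 0110 | 0 | 1
   5 | 1101 | 1 | 0
   6 | 1010 | 1 | 1
   7 | 0101 | 0 | 1
   8 | 1011 | 1 | 1
   9 | 0111 | 0 | 1
  10 | 1111 | 1 | 0
  11 | 1110 | 1 | 0

001001101011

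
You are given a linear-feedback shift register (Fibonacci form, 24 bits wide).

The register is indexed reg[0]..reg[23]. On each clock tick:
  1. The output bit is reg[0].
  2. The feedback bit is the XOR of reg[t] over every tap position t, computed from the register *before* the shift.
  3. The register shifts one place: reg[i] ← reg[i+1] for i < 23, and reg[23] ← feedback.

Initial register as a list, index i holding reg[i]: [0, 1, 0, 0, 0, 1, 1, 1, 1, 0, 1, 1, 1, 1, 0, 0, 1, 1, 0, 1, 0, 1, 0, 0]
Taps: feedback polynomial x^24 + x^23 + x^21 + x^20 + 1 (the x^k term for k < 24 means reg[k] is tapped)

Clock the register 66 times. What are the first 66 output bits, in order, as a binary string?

010001111011110011010100111001100001010111011100110111111110010111

k : reg_k → out_k, fb_k
0: 010001111011110011010100 → 0, fb=1
1: 100011110111100110101001 → 1, fb=1
2: 000111101111001101010011 → 0, fb=1
3: 001111011110011010100111 → 0, fb=0
4: 011110111100110101001110 → 0, fb=0
5: 111101111001101010011100 → 1, fb=1
6: 111011110011010100111001 → 1, fb=1
7: 110111100110101001110011 → 1, fb=0
8: 101111001101010011100110 → 1, fb=0
9: 011110011010100111001100 → 0, fb=0
10: 111100110101001110011000 → 1, fb=0
11: 111001101010011100110000 → 1, fb=1
12: 110011010100111001100001 → 1, fb=0
13: 100110101001110011000010 → 1, fb=1
14: 001101010011100110000101 → 0, fb=0
15: 011010100111001100001010 → 0, fb=1
16: 110101001110011000010101 → 1, fb=1
17: 101010011100110000101011 → 1, fb=1
18: 010100111001100001010111 → 0, fb=0
19: 101001110011000010101110 → 1, fb=1
20: 010011100110000101011101 → 0, fb=1
21: 100111001100001010111011 → 1, fb=1
22: 001110011000010101110111 → 0, fb=0
23: 011100110000101011101110 → 0, fb=0
24: 111001100001010111011100 → 1, fb=1
25: 110011000010101110111001 → 1, fb=1
26: 100110000101011101110011 → 1, fb=0
27: 001100001010111011100110 → 0, fb=1
28: 011000010101110111001101 → 0, fb=1
29: 110000101011101110011011 → 1, fb=1
30: 100001010111011100110111 → 1, fb=1
31: 000010101110111001101111 → 0, fb=1
32: 000101011101110011011111 → 0, fb=1
33: 001010111011100110111111 → 0, fb=1
34: 010101110111001101111111 → 0, fb=1
35: 101011101110011011111111 → 1, fb=0
36: 010111011100110111111110 → 0, fb=0
37: 101110111001101111111100 → 1, fb=1
38: 011101110011011111111001 → 0, fb=0
39: 111011100110111111110010 → 1, fb=1
40: 110111001101111111100101 → 1, fb=1
41: 101110011011111111001011 → 1, fb=1
42: 011100110111111110010111 → 0, fb=0
43: 111001101111111100101110 → 1, fb=1
44: 110011011111111001011101 → 1, fb=0
45: 100110111111110010111010 → 1, fb=0
46: 001101111111100101110100 → 0, fb=1
47: 011011111111001011101001 → 0, fb=0
48: 110111111110010111010010 → 1, fb=1
49: 101111111100101110100101 → 1, fb=1
50: 011111111001011101001011 → 0, fb=0
51: 111111110010111010010110 → 1, fb=0
52: 111111100101110100101100 → 1, fb=1
53: 111111001011101001011001 → 1, fb=1
54: 111110010111010010110011 → 1, fb=0
55: 111100101110100101100110 → 1, fb=0
56: 111001011101001011001100 → 1, fb=1
57: 110010111010010110011001 → 1, fb=1
58: 100101110100101100110011 → 1, fb=0
59: 001011101001011001100110 → 0, fb=1
60: 010111010010110011001101 → 0, fb=1
61: 101110100101100110011011 → 1, fb=1
62: 011101001011001100110111 → 0, fb=0
63: 111010010110011001101110 → 1, fb=1
64: 110100101100110011011101 → 1, fb=0
65: 101001011001100110111010 → 1, fb=0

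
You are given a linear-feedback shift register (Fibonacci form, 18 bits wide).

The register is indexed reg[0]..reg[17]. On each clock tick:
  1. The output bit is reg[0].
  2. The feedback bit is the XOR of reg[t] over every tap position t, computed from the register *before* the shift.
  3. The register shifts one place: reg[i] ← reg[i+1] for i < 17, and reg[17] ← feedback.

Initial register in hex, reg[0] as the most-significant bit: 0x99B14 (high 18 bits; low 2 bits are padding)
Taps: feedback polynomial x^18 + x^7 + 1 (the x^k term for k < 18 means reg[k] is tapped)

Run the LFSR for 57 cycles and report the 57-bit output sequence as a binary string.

100110011011000101010000010001100101110011011010000011000

tick  register→output (feedback)
  0  100110011011000101→1 (0)
  1  001100110110001010→0 (1)
  2  011001101100010101→0 (0)
  3  110011011000101010→1 (0)
  4  100110110001010100→1 (0)
  5  001101100010101000→0 (0)
  6  011011000101010000→0 (0)
  7  110110001010100000→1 (1)
  8  101100010101000001→1 (0)
  9  011000101010000010→0 (0)
 10  110001010100000100→1 (0)
 11  100010101000001000→1 (1)
 12  000101010000010001→0 (1)
 13  001010100000100011→0 (0)
 14  010101000001000110→0 (0)
 15  101010000010001100→1 (1)
 16  010100000100011001→0 (0)
 17  101000001000110010→1 (1)
 18  010000010001100101→0 (1)
 19  100000100011001011→1 (1)
 20  000001000110010111→0 (0)
 21  000010001100101110→0 (0)
 22  000100011001011100→0 (1)
 23  001000110010111001→0 (1)
 24  010001100101110011→0 (0)
 25  100011001011100110→1 (1)
 26  000110010111001101→0 (1)
 27  001100101110011011→0 (0)
 28  011001011100110110→0 (1)
 29  110010111001101101→1 (0)
 30  100101110011011010→1 (0)
 31  001011100110110100→0 (0)
 32  010111001101101000→0 (0)
 33  101110011011010000→1 (0)
 34  011100110110100000→0 (1)
 35  111001101101000001→1 (1)
 36  110011011010000011→1 (0)
 37  100110110100000110→1 (0)
 38  001101101000001100→0 (0)
 39  011011010000011000→0 (1)
 40  110110100000110001→1 (1)
 41  101101000001100011→1 (1)
 42  011010000011000111→0 (0)
 43  110100000110001110→1 (1)
 44  101000001100011101→1 (1)
 45  010000011000111011→0 (1)
 46  100000110001110111→1 (0)
 47  000001100011101110→0 (0)
 48  000011000111011100→0 (0)
 49  000110001110111000→0 (0)
 50  001100011101110000→0 (1)
 51  011000111011100001→0 (1)
 52  110001110111000011→1 (0)
 53  100011101110000110→1 (1)
 54  000111011100001101→0 (1)
 55  001110111000011011→0 (1)
 56  011101110000110111→0 (1)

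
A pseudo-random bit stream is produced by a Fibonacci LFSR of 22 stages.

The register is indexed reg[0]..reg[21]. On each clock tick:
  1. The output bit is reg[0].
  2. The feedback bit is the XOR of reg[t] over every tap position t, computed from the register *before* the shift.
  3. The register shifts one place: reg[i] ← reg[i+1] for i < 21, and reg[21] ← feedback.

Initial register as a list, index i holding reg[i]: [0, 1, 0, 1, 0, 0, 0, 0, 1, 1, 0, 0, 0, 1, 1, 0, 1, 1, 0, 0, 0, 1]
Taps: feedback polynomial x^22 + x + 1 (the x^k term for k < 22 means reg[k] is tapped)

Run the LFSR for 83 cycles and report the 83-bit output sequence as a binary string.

01010000110001101100011111000101001011010010000100111101110111011000110100011001100

step | reg (before) | out | fb
   0 | 0101000011000110110001 | 0 | 1
   1 | 1010000110001101100011 | 1 | 1
   2 | 0100001100011011000111 | 0 | 1
   3 | 1000011000110110001111 | 1 | 1
   4 | 0000110001101100011111 | 0 | 0
   5 | 0001100011011000111110 | 0 | 0
   6 | 0011000110110001111100 | 0 | 0
   7 | 0110001101100011111000 | 0 | 1
   8 | 1100011011000111110001 | 1 | 0
   9 | 1000110110001111100010 | 1 | 1
  10 | 0001101100011111000101 | 0 | 0
  11 | 0011011000111110001010 | 0 | 0
  12 | 0110110001111100010100 | 0 | 1
  13 | 1101100011111000101001 | 1 | 0
  14 | 1011000111110001010010 | 1 | 1
  15 | 0110001111100010100101 | 0 | 1
  16 | 1100011111000101001011 | 1 | 0
  17 | 1000111110001010010110 | 1 | 1
  18 | 0001111100010100101101 | 0 | 0
  19 | 0011111000101001011010 | 0 | 0
  20 | 0111110001010010110100 | 0 | 1
  21 | 1111100010100101101001 | 1 | 0
  22 | 1111000101001011010010 | 1 | 0
  23 | 1110001010010110100100 | 1 | 0
  24 | 1100010100101101001000 | 1 | 0
  25 | 1000101001011010010000 | 1 | 1
  26 | 0001010010110100100001 | 0 | 0
  27 | 0010100101101001000010 | 0 | 0
  28 | 0101001011010010000100 | 0 | 1
  29 | 1010010110100100001001 | 1 | 1
  30 | 0100101101001000010011 | 0 | 1
  31 | 1001011010010000100111 | 1 | 1
  32 | 0010110100100001001111 | 0 | 0
  33 | 0101101001000010011110 | 0 | 1
  34 | 1011010010000100111101 | 1 | 1
  35 | 0110100100001001111011 | 0 | 1
  36 | 1101001000010011110111 | 1 | 0
  37 | 1010010000100111101110 | 1 | 1
  38 | 0100100001001111011101 | 0 | 1
  39 | 1001000010011110111011 | 1 | 1
  40 | 0010000100111101110111 | 0 | 0
  41 | 0100001001111011101110 | 0 | 1
  42 | 1000010011110111011101 | 1 | 1
  43 | 0000100111101110111011 | 0 | 0
  44 | 0001001111011101110110 | 0 | 0
  45 | 0010011110111011101100 | 0 | 0
  46 | 0100111101110111011000 | 0 | 1
  47 | 1001111011101110110001 | 1 | 1
  48 | 0011110111011101100011 | 0 | 0
  49 | 0111101110111011000110 | 0 | 1
  50 | 1111011101110110001101 | 1 | 0
  51 | 1110111011101100011010 | 1 | 0
  52 | 1101110111011000110100 | 1 | 0
  53 | 1011101110110001101000 | 1 | 1
  54 | 0111011101100011010001 | 0 | 1
  55 | 1110111011000110100011 | 1 | 0
  56 | 1101110110001101000110 | 1 | 0
  57 | 1011101100011010001100 | 1 | 1
  58 | 0111011000110100011001 | 0 | 1
  59 | 1110110001101000110011 | 1 | 0
  60 | 1101100011010001100110 | 1 | 0
  61 | 1011000110100011001100 | 1 | 1
  62 | 0110001101000110011001 | 0 | 1
  63 | 1100011010001100110011 | 1 | 0
  64 | 1000110100011001100110 | 1 | 1
  65 | 0001101000110011001101 | 0 | 0
  66 | 0011010001100110011010 | 0 | 0
  67 | 0110100011001100110100 | 0 | 1
  68 | 1101000110011001101001 | 1 | 0
  69 | 1010001100110011010010 | 1 | 1
  70 | 0100011001100110100101 | 0 | 1
  71 | 1000110011001101001011 | 1 | 1
  72 | 0001100110011010010111 | 0 | 0
  73 | 0011001100110100101110 | 0 | 0
  74 | 0110011001101001011100 | 0 | 1
  75 | 1100110011010010111001 | 1 | 0
  76 | 1001100110100101110010 | 1 | 1
  77 | 0011001101001011100101 | 0 | 0
  78 | 0110011010010111001010 | 0 | 1
  79 | 1100110100101110010101 | 1 | 0
  80 | 1001101001011100101010 | 1 | 1
  81 | 0011010010111001010101 | 0 | 0
  82 | 0110100101110010101010 | 0 | 1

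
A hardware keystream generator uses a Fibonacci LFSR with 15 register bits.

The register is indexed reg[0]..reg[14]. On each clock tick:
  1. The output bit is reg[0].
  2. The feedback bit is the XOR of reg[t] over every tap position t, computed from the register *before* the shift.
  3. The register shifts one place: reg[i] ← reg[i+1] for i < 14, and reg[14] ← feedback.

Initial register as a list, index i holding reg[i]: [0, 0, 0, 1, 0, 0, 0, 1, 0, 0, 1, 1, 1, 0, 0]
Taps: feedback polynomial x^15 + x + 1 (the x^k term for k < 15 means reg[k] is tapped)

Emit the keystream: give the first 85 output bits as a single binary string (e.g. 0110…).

tick  register→output (feedback)
  0  000100010011100→0 (0)
  1  001000100111000→0 (0)
  2  010001001110000→0 (1)
  3  100010011100001→1 (1)
  4  000100111000011→0 (0)
  5  001001110000110→0 (0)
  6  010011100001100→0 (1)
  7  100111000011001→1 (1)
  8  001110000110011→0 (0)
  9  011100001100110→0 (1)
 10  111000011001101→1 (0)
 11  110000110011010→1 (0)
 12  100001100110100→1 (1)
 13  000011001101001→0 (0)
 14  000110011010010→0 (0)
 15  001100110100100→0 (0)
 16  011001101001000→0 (1)
 17  110011010010001→1 (0)
 18  100110100100010→1 (1)
 19  001101001000101→0 (0)
 20  011010010001010→0 (1)
 21  110100100010101→1 (0)
 22  101001000101010→1 (1)
 23  010010001010101→0 (1)
 24  100100010101011→1 (1)
 25  001000101010111→0 (0)
 26  010001010101110→0 (1)
 27  100010101011101→1 (1)
 28  000101010111011→0 (0)
 29  001010101110110→0 (0)
 30  010101011101100→0 (1)
 31  101010111011001→1 (1)
 32  010101110110011→0 (1)
 33  101011101100111→1 (1)
 34  010111011001111→0 (1)
 35  101110110011111→1 (1)
 36  011101100111111→0 (1)
 37  111011001111111→1 (0)
 38  110110011111110→1 (0)
 39  101100111111100→1 (1)
 40  011001111111001→0 (1)
 41  110011111110011→1 (0)
 42  100111111100110→1 (1)
 43  001111111001101→0 (0)
 44  011111110011010→0 (1)
 45  111111100110101→1 (0)
 46  111111001101010→1 (0)
 47  111110011010100→1 (0)
 48  111100110101000→1 (0)
 49  111001101010000→1 (0)
 50  110011010100000→1 (0)
 51  100110101000000→1 (1)
 52  001101010000001→0 (0)
 53  011010100000010→0 (1)
 54  110101000000101→1 (0)
 55  101010000001010→1 (1)
 56  010100000010101→0 (1)
 57  101000000101011→1 (1)
 58  010000001010111→0 (1)
 59  100000010101111→1 (1)
 60  000000101011111→0 (0)
 61  000001010111110→0 (0)
 62  000010101111100→0 (0)
 63  000101011111000→0 (0)
 64  001010111110000→0 (0)
 65  010101111100000→0 (1)
 66  101011111000001→1 (1)
 67  010111110000011→0 (1)
 68  101111100000111→1 (1)
 69  011111000001111→0 (1)
 70  111110000011111→1 (0)
 71  111100000111110→1 (0)
 72  111000001111100→1 (0)
 73  110000011111000→1 (0)
 74  100000111110000→1 (1)
 75  000001111100001→0 (0)
 76  000011111000010→0 (0)
 77  000111110000100→0 (0)
 78  001111100001000→0 (0)
 79  011111000010000→0 (1)
 80  111110000100001→1 (0)
 81  111100001000010→1 (0)
 82  111000010000100→1 (0)
 83  110000100001000→1 (0)
 84  100001000010000→1 (1)

0001000100111000011001101001000101010111011001111111001101010000001010111110000011111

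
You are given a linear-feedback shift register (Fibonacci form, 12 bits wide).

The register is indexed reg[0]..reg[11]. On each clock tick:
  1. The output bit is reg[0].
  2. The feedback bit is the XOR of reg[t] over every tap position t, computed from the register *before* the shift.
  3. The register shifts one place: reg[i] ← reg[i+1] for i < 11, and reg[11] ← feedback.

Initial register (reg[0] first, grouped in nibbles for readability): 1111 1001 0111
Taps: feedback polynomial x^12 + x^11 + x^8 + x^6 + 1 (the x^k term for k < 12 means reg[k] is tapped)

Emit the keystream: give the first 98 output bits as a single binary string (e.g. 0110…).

k : reg_k → out_k, fb_k
0: 111110010111 → 1, fb=0
1: 111100101110 → 1, fb=1
2: 111001011101 → 1, fb=1
3: 110010111011 → 1, fb=0
4: 100101110110 → 1, fb=0
5: 001011101100 → 0, fb=0
6: 010111011000 → 0, fb=1
7: 101110110001 → 1, fb=1
8: 011101100011 → 0, fb=0
9: 111011000110 → 1, fb=1
10: 110110001101 → 1, fb=1
11: 101100011011 → 1, fb=1
12: 011000110111 → 0, fb=0
13: 110001101110 → 1, fb=1
14: 100011011101 → 1, fb=1
15: 000110111011 → 0, fb=1
16: 001101110111 → 0, fb=0
17: 011011101110 → 0, fb=0
18: 110111011100 → 1, fb=0
19: 101110111000 → 1, fb=1
20: 011101110001 → 0, fb=0
21: 111011100010 → 1, fb=0
22: 110111000100 → 1, fb=1
23: 101110001001 → 1, fb=1
24: 011100010011 → 0, fb=1
25: 111000100111 → 1, fb=1
26: 110001001111 → 1, fb=1
27: 100010011111 → 1, fb=1
28: 000100111111 → 0, fb=1
29: 001001111111 → 0, fb=1
30: 010011111111 → 0, fb=1
31: 100111111111 → 1, fb=0
32: 001111111110 → 0, fb=0
33: 011111111100 → 0, fb=0
34: 111111111000 → 1, fb=1
35: 111111110001 → 1, fb=1
36: 111111100011 → 1, fb=1
37: 111111000111 → 1, fb=0
38: 111110001110 → 1, fb=0
39: 111100011100 → 1, fb=0
40: 111000111000 → 1, fb=1
41: 110001110001 → 1, fb=1
42: 100011100011 → 1, fb=1
43: 000111000111 → 0, fb=1
44: 001110001111 → 0, fb=0
45: 011100011110 → 0, fb=1
46: 111000111101 → 1, fb=0
47: 110001111010 → 1, fb=1
48: 100011110101 → 1, fb=1
49: 000111101011 → 0, fb=1
50: 001111010111 → 0, fb=1
51: 011110101111 → 0, fb=1
52: 111101011111 → 1, fb=1
53: 111010111111 → 1, fb=0
54: 110101111110 → 1, fb=1
55: 101011111101 → 1, fb=0
56: 010111111010 → 0, fb=0
57: 101111110100 → 1, fb=0
58: 011111101000 → 0, fb=0
59: 111111010000 → 1, fb=1
60: 111110100001 → 1, fb=1
61: 111101000011 → 1, fb=0
62: 111010000110 → 1, fb=1
63: 110100001101 → 1, fb=1
64: 101000011011 → 1, fb=1
65: 010000110111 → 0, fb=0
66: 100001101110 → 1, fb=1
67: 000011011101 → 0, fb=0
68: 000110111010 → 0, fb=0
69: 001101110100 → 0, fb=1
70: 011011101001 → 0, fb=1
71: 110111010011 → 1, fb=0
72: 101110100110 → 1, fb=0
73: 011101001100 → 0, fb=1
74: 111010011001 → 1, fb=1
75: 110100110011 → 1, fb=1
76: 101001100111 → 1, fb=1
77: 010011001111 → 0, fb=0
78: 100110011110 → 1, fb=0
79: 001100111100 → 0, fb=0
80: 011001111000 → 0, fb=0
81: 110011110000 → 1, fb=0
82: 100111100000 → 1, fb=0
83: 001111000000 → 0, fb=0
84: 011110000000 → 0, fb=0
85: 111100000000 → 1, fb=1
86: 111000000001 → 1, fb=0
87: 110000000010 → 1, fb=1
88: 100000000101 → 1, fb=0
89: 000000001010 → 0, fb=1
90: 000000010101 → 0, fb=1
91: 000000101011 → 0, fb=1
92: 000001010111 → 0, fb=1
93: 000010101111 → 0, fb=1
94: 000101011111 → 0, fb=0
95: 001010111110 → 0, fb=0
96: 010101111100 → 0, fb=0
97: 101011111000 → 1, fb=1

11111001011101100011011101110001001111111110001110001111010111111010000110111010011001111000000001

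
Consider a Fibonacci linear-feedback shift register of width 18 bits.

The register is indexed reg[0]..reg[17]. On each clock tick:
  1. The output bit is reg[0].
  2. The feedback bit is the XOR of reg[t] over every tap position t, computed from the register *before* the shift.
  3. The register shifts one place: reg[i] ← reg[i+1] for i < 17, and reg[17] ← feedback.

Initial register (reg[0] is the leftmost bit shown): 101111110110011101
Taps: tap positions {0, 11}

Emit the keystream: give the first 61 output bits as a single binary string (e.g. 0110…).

1011111101100111011000010001101111101111100110011100100001110

k : reg_k → out_k, fb_k
0: 101111110110011101 → 1, fb=1
1: 011111101100111011 → 0, fb=0
2: 111111011001110110 → 1, fb=0
3: 111110110011101100 → 1, fb=0
4: 111101100111011000 → 1, fb=0
5: 111011001110110000 → 1, fb=1
6: 110110011101100001 → 1, fb=0
7: 101100111011000010 → 1, fb=0
8: 011001110110000100 → 0, fb=0
9: 110011101100001000 → 1, fb=1
10: 100111011000010001 → 1, fb=1
11: 001110110000100011 → 0, fb=0
12: 011101100001000110 → 0, fb=1
13: 111011000010001101 → 1, fb=1
14: 110110000100011011 → 1, fb=1
15: 101100001000110111 → 1, fb=1
16: 011000010001101111 → 0, fb=1
17: 110000100011011111 → 1, fb=0
18: 100001000110111110 → 1, fb=1
19: 000010001101111101 → 0, fb=1
20: 000100011011111011 → 0, fb=1
21: 001000110111110111 → 0, fb=1
22: 010001101111101111 → 0, fb=1
23: 100011011111011111 → 1, fb=0
24: 000110111110111110 → 0, fb=0
25: 001101111101111100 → 0, fb=1
26: 011011111011111001 → 0, fb=1
27: 110111110111110011 → 1, fb=0
28: 101111101111100110 → 1, fb=0
29: 011111011111001100 → 0, fb=1
30: 111110111110011001 → 1, fb=1
31: 111101111100110011 → 1, fb=1
32: 111011111001100111 → 1, fb=0
33: 110111110011001110 → 1, fb=0
34: 101111100110011100 → 1, fb=1
35: 011111001100111001 → 0, fb=0
36: 111110011001110010 → 1, fb=0
37: 111100110011100100 → 1, fb=0
38: 111001100111001000 → 1, fb=0
39: 110011001110010000 → 1, fb=1
40: 100110011100100001 → 1, fb=1
41: 001100111001000011 → 0, fb=1
42: 011001110010000111 → 0, fb=0
43: 110011100100001110 → 1, fb=1
44: 100111001000011101 → 1, fb=1
45: 001110010000111011 → 0, fb=0
46: 011100100001110110 → 0, fb=1
47: 111001000011101101 → 1, fb=0
48: 110010000111011010 → 1, fb=0
49: 100100001110110100 → 1, fb=1
50: 001000011101101001 → 0, fb=1
51: 010000111011010011 → 0, fb=1
52: 100001110110100111 → 1, fb=1
53: 000011101101001111 → 0, fb=1
54: 000111011010011111 → 0, fb=0
55: 001110110100111110 → 0, fb=0
56: 011101101001111100 → 0, fb=1
57: 111011010011111001 → 1, fb=0
58: 110110100111110010 → 1, fb=0
59: 101101001111100100 → 1, fb=0
60: 011010011111001000 → 0, fb=1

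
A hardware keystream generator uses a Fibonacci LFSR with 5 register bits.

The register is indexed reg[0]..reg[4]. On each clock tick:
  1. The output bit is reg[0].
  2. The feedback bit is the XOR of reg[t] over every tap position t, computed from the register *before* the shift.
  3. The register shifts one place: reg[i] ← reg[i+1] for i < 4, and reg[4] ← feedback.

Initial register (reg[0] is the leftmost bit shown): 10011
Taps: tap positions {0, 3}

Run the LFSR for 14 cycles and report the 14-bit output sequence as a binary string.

10011010010000

k : reg_k → out_k, fb_k
0: 10011 → 1, fb=0
1: 00110 → 0, fb=1
2: 01101 → 0, fb=0
3: 11010 → 1, fb=0
4: 10100 → 1, fb=1
5: 01001 → 0, fb=0
6: 10010 → 1, fb=0
7: 00100 → 0, fb=0
8: 01000 → 0, fb=0
9: 10000 → 1, fb=1
10: 00001 → 0, fb=0
11: 00010 → 0, fb=1
12: 00101 → 0, fb=0
13: 01010 → 0, fb=1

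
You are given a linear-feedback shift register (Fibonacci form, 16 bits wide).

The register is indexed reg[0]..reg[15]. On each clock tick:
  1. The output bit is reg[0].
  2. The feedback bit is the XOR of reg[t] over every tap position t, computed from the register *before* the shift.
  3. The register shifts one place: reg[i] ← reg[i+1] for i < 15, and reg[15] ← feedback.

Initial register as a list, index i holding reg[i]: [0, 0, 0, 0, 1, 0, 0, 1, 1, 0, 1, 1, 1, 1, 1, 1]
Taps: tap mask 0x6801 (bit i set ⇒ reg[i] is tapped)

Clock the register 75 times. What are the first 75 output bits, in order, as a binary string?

000010011011111111110101110111011101010011010100110111100111010011010111110

step | reg (before) | out | fb
   0 | 0000100110111111 | 0 | 1
   1 | 0001001101111111 | 0 | 1
   2 | 0010011011111111 | 0 | 1
   3 | 0100110111111111 | 0 | 1
   4 | 1001101111111111 | 1 | 0
   5 | 0011011111111110 | 0 | 1
   6 | 0110111111111101 | 0 | 0
   7 | 1101111111111010 | 1 | 1
   8 | 1011111111110101 | 1 | 1
   9 | 0111111111101011 | 0 | 1
  10 | 1111111111010111 | 1 | 0
  11 | 1111111110101110 | 1 | 1
  12 | 1111111101011101 | 1 | 1
  13 | 1111111010111011 | 1 | 1
  14 | 1111110101110111 | 1 | 0
  15 | 1111101011101110 | 1 | 1
  16 | 1111010111011101 | 1 | 1
  17 | 1110101110111011 | 1 | 1
  18 | 1101011101110111 | 1 | 0
  19 | 1010111011101110 | 1 | 1
  20 | 0101110111011101 | 0 | 0
  21 | 1011101110111010 | 1 | 1
  22 | 0111011101110101 | 0 | 0
  23 | 1110111011101010 | 1 | 0
  24 | 1101110111010100 | 1 | 1
  25 | 1011101110101001 | 1 | 1
  26 | 0111011101010011 | 0 | 0
  27 | 1110111010100110 | 1 | 1
  28 | 1101110101001101 | 1 | 0
  29 | 1011101010011010 | 1 | 1
  30 | 0111010100110101 | 0 | 0
  31 | 1110101001101010 | 1 | 0
  32 | 1101010011010100 | 1 | 1
  33 | 1010100110101001 | 1 | 1
  34 | 0101001101010011 | 0 | 0
  35 | 1010011010100110 | 1 | 1
  36 | 0100110101001101 | 0 | 1
  37 | 1001101010011011 | 1 | 1
  38 | 0011010100110111 | 0 | 1
  39 | 0110101001101111 | 0 | 0
  40 | 1101010011011110 | 1 | 0
  41 | 1010100110111100 | 1 | 1
  42 | 0101001101111001 | 0 | 1
  43 | 1010011011110011 | 1 | 1
  44 | 0100110111100111 | 0 | 0
  45 | 1001101111001110 | 1 | 1
  46 | 0011011110011101 | 0 | 0
  47 | 0110111100111010 | 0 | 0
  48 | 1101111001110100 | 1 | 1
  49 | 1011110011101001 | 1 | 1
  50 | 0111100111010011 | 0 | 0
  51 | 1111001110100110 | 1 | 1
  52 | 1110011101001101 | 1 | 0
  53 | 1100111010011010 | 1 | 1
  54 | 1001110100110101 | 1 | 1
  55 | 0011101001101011 | 0 | 1
  56 | 0111010011010111 | 0 | 1
  57 | 1110100110101111 | 1 | 1
  58 | 1101001101011111 | 1 | 0
  59 | 1010011010111110 | 1 | 0
  60 | 0100110101111100 | 0 | 0
  61 | 1001101011111000 | 1 | 0
  62 | 0011010111110000 | 0 | 1
  63 | 0110101111100001 | 0 | 0
  64 | 1101011111000010 | 1 | 0
  65 | 1010111110000100 | 1 | 0
  66 | 0101111100001000 | 0 | 0
  67 | 1011111000010000 | 1 | 0
  68 | 0111110000100000 | 0 | 0
  69 | 1111100001000000 | 1 | 1
  70 | 1111000010000001 | 1 | 1
  71 | 1110000100000011 | 1 | 0
  72 | 1100001000000110 | 1 | 1
  73 | 1000010000001101 | 1 | 0
  74 | 0000100000011010 | 0 | 0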